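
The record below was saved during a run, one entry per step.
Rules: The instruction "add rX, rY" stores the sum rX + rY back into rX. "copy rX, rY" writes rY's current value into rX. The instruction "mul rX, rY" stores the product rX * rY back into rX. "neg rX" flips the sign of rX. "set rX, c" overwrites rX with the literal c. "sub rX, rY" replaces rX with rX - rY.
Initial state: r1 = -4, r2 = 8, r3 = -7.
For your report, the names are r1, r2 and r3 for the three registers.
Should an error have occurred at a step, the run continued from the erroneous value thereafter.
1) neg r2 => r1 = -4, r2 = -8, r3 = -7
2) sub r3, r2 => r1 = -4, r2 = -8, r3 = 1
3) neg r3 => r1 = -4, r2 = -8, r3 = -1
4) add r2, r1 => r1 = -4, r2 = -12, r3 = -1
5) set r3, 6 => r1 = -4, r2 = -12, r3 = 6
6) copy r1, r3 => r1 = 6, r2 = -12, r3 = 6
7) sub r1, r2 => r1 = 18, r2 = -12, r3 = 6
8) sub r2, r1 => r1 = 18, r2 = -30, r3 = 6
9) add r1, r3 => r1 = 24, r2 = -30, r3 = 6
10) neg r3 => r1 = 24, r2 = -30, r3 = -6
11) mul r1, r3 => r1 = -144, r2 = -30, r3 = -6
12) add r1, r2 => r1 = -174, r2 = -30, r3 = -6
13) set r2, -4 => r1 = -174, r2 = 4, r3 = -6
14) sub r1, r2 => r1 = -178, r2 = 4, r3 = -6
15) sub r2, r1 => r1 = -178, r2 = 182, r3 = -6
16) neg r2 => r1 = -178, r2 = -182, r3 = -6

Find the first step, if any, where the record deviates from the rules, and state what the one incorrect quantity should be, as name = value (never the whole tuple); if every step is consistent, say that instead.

step 13, r2 = -4

Recomputing the run from the initial state:
step 1: r1 = -4, r2 = -8, r3 = -7
step 2: r1 = -4, r2 = -8, r3 = 1
step 3: r1 = -4, r2 = -8, r3 = -1
step 4: r1 = -4, r2 = -12, r3 = -1
step 5: r1 = -4, r2 = -12, r3 = 6
step 6: r1 = 6, r2 = -12, r3 = 6
step 7: r1 = 18, r2 = -12, r3 = 6
step 8: r1 = 18, r2 = -30, r3 = 6
step 9: r1 = 24, r2 = -30, r3 = 6
step 10: r1 = 24, r2 = -30, r3 = -6
step 11: r1 = -144, r2 = -30, r3 = -6
step 12: r1 = -174, r2 = -30, r3 = -6
step 13: r1 = -174, r2 = -4, r3 = -6
step 14: r1 = -170, r2 = -4, r3 = -6
step 15: r1 = -170, r2 = 166, r3 = -6
step 16: r1 = -170, r2 = -166, r3 = -6
The first disagreement with the record is at step 13, where the value should be r2 = -4.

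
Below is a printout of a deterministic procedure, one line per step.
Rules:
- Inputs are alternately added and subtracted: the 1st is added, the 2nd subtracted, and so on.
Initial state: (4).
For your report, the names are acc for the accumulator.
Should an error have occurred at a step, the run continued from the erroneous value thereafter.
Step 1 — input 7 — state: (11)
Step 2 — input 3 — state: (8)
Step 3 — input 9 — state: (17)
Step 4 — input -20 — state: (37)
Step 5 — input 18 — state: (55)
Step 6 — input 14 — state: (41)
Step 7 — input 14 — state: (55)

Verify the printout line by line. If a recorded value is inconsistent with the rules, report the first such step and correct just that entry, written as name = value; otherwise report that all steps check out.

no error

Recomputing the run from the initial state:
step 1: acc = 11
step 2: acc = 8
step 3: acc = 17
step 4: acc = 37
step 5: acc = 55
step 6: acc = 41
step 7: acc = 55
This matches the printout at every step.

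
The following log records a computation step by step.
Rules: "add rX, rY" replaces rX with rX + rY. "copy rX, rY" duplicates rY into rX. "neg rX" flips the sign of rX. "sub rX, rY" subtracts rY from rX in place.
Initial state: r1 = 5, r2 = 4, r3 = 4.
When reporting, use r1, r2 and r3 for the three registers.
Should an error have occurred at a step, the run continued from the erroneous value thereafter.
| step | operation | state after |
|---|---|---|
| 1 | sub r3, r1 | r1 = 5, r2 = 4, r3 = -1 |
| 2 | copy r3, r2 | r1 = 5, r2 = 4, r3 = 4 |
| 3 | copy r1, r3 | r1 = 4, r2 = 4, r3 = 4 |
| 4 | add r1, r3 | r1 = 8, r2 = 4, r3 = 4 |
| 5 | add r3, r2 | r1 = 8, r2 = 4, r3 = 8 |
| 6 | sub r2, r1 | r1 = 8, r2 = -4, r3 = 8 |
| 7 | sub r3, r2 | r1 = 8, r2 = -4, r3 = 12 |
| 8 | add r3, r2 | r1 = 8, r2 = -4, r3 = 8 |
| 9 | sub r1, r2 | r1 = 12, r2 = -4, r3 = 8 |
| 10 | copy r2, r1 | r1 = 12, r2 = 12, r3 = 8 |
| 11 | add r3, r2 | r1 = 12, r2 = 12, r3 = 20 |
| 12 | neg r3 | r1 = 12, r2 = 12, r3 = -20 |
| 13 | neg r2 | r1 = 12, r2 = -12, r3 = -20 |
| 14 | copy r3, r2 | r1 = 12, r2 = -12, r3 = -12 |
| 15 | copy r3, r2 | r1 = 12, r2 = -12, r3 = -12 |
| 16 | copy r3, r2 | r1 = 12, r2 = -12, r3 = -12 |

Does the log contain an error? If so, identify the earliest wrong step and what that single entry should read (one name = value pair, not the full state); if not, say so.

step 1: r3 = 4 - 5 = -1 -> checks out
step 2: r3 = 4 -> in agreement
step 3: r1 = 4 -> exactly as logged
step 4: r1 = 4 + 4 = 8 -> verified
step 5: r3 = 4 + 4 = 8 -> verified
step 6: r2 = 4 - 8 = -4 -> same as recorded
step 7: r3 = 8 - -4 = 12 -> confirmed correct
step 8: r3 = 12 + -4 = 8 -> agrees with the log
step 9: r1 = 8 - -4 = 12 -> in agreement
step 10: r2 = 12 -> same as recorded
step 11: r3 = 8 + 12 = 20 -> confirmed correct
step 12: r3 = -(20) = -20 -> in agreement
step 13: r2 = -(12) = -12 -> agrees with the log
step 14: r3 = -12 -> checks out
step 15: r3 = -12 -> agrees with the log
step 16: r3 = -12 -> no discrepancy
Nothing is out of place; the run is error-free.

no error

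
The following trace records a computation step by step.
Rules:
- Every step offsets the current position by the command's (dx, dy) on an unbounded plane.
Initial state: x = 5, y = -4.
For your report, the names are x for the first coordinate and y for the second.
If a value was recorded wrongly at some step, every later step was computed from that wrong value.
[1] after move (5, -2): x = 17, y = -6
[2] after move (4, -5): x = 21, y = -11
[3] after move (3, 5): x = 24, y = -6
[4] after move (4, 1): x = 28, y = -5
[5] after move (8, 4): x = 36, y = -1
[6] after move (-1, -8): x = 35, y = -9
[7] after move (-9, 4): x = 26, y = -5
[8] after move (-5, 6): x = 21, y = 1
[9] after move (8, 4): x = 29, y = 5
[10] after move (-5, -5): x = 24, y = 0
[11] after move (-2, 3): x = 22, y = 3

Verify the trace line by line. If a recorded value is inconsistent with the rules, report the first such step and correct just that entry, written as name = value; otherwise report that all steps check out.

step 1, x = 10

Recomputing the run from the initial state:
step 1: x = 10, y = -6
step 2: x = 14, y = -11
step 3: x = 17, y = -6
step 4: x = 21, y = -5
step 5: x = 29, y = -1
step 6: x = 28, y = -9
step 7: x = 19, y = -5
step 8: x = 14, y = 1
step 9: x = 22, y = 5
step 10: x = 17, y = 0
step 11: x = 15, y = 3
The first disagreement with the trace is at step 1, where the value should be x = 10.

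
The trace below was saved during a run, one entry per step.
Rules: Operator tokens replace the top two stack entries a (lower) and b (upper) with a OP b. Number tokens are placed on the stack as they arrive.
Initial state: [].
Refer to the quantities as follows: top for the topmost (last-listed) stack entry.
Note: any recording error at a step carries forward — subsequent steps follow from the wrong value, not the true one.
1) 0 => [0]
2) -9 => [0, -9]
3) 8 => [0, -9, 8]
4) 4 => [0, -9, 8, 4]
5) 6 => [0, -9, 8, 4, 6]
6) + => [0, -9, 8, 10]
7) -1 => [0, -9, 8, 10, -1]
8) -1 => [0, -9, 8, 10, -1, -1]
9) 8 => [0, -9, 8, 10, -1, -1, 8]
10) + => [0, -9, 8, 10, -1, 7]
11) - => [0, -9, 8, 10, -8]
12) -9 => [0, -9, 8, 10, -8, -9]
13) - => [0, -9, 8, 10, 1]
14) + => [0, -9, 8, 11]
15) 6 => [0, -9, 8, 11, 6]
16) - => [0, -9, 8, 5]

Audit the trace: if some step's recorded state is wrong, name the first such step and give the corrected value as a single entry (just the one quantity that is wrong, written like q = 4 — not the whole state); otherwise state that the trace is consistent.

no error

Step 1: push 0: top = 0 — exactly as logged.
Step 2: push -9: top = -9 — consistent with the trace.
Step 3: push 8: top = 8 — consistent with the trace.
Step 4: push 4: top = 4 — exactly as logged.
Step 5: push 6: top = 6 — exactly as logged.
Step 6: 4 + 6 = 10 — no discrepancy.
Step 7: push -1: top = -1 — no discrepancy.
Step 8: push -1: top = -1 — exactly as logged.
Step 9: push 8: top = 8 — exactly as logged.
Step 10: -1 + 8 = 7 — no discrepancy.
Step 11: -1 - 7 = -8 — confirmed correct.
Step 12: push -9: top = -9 — no discrepancy.
Step 13: -8 - -9 = 1 — no discrepancy.
Step 14: 10 + 1 = 11 — in agreement.
Step 15: push 6: top = 6 — confirmed correct.
Step 16: 11 - 6 = 5 — same as recorded.
Each recorded entry agrees with the recomputation.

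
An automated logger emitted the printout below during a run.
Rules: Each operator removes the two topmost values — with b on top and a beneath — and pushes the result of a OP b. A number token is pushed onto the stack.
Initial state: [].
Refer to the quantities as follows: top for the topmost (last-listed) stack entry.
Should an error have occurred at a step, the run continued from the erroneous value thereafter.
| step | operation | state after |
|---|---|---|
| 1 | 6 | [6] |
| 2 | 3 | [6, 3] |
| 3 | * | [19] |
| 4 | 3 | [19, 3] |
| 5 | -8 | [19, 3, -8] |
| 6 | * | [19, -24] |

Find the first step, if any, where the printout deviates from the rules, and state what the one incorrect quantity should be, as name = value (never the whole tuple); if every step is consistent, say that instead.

Step 1: push 6: top = 6 — in agreement.
Step 2: push 3: top = 3 — exactly as logged.
Step 3: 6 * 3 = 18 — the printout has a different value.
So the first discrepancy is step 3, where the right value is top = 18.

step 3, top = 18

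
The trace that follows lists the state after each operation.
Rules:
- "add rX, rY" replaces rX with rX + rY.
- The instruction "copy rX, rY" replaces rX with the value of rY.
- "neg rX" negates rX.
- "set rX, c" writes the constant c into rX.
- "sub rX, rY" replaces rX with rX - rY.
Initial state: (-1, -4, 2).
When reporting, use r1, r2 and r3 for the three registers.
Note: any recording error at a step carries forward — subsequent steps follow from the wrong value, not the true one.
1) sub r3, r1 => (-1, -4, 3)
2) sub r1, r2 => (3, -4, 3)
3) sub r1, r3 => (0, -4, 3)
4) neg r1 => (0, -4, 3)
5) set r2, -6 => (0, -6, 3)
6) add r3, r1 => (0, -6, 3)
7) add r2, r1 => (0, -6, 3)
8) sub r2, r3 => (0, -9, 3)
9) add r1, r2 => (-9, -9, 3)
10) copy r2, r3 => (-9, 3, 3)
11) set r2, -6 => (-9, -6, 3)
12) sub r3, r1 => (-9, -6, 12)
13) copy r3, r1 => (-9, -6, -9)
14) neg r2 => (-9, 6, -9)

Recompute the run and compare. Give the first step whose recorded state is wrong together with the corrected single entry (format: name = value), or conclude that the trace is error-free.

no error

1. r3 = 2 - -1 = 3 (exactly as logged)
2. r1 = -1 - -4 = 3 (consistent with the trace)
3. r1 = 3 - 3 = 0 (same as recorded)
4. r1 = -(0) = 0 (consistent with the trace)
5. r2 = -6 (matches)
6. r3 = 3 + 0 = 3 (matches)
7. r2 = -6 + 0 = -6 (matches)
8. r2 = -6 - 3 = -9 (checks out)
9. r1 = 0 + -9 = -9 (confirmed correct)
10. r2 = 3 (same as recorded)
11. r2 = -6 (confirmed correct)
12. r3 = 3 - -9 = 12 (in agreement)
13. r3 = -9 (verified)
14. r2 = -(-6) = 6 (agrees with the trace)
Nothing is out of place; the run is error-free.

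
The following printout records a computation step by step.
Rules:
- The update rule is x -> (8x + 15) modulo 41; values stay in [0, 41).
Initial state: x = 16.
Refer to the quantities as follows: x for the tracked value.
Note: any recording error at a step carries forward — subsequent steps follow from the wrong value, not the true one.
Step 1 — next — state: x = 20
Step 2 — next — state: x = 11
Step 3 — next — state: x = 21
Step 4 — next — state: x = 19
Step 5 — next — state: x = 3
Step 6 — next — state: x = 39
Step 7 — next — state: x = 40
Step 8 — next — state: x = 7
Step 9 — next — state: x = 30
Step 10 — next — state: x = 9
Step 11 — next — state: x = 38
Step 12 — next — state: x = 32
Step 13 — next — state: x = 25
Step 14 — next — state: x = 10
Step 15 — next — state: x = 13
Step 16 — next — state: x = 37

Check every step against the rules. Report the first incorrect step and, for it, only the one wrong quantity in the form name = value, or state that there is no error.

Step 1: x = (8*16 + 15) mod 41 = 20 — verified.
Step 2: x = (8*20 + 15) mod 41 = 11 — no discrepancy.
Step 3: x = (8*11 + 15) mod 41 = 21 — verified.
Step 4: x = (8*21 + 15) mod 41 = 19 — matches.
Step 5: x = (8*19 + 15) mod 41 = 3 — matches.
Step 6: x = (8*3 + 15) mod 41 = 39 — agrees with the printout.
Step 7: x = (8*39 + 15) mod 41 = 40 — checks out.
Step 8: x = (8*40 + 15) mod 41 = 7 — exactly as logged.
Step 9: x = (8*7 + 15) mod 41 = 30 — matches.
Step 10: x = (8*30 + 15) mod 41 = 9 — in agreement.
Step 11: x = (8*9 + 15) mod 41 = 5 — the printout disagrees here.
Conclusion: step 11 carries the first error; the entry should be x = 5.

step 11, x = 5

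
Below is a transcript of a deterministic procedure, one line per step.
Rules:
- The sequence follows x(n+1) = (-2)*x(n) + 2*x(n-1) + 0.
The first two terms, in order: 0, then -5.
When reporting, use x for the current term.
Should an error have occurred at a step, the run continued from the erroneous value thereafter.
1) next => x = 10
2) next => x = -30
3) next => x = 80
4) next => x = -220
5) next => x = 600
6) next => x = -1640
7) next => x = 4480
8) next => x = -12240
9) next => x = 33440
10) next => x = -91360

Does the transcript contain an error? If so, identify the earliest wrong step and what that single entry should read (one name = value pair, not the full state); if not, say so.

no error

Recomputing the run from the initial state:
step 1: x = 10
step 2: x = -30
step 3: x = 80
step 4: x = -220
step 5: x = 600
step 6: x = -1640
step 7: x = 4480
step 8: x = -12240
step 9: x = 33440
step 10: x = -91360
This matches the transcript at every step.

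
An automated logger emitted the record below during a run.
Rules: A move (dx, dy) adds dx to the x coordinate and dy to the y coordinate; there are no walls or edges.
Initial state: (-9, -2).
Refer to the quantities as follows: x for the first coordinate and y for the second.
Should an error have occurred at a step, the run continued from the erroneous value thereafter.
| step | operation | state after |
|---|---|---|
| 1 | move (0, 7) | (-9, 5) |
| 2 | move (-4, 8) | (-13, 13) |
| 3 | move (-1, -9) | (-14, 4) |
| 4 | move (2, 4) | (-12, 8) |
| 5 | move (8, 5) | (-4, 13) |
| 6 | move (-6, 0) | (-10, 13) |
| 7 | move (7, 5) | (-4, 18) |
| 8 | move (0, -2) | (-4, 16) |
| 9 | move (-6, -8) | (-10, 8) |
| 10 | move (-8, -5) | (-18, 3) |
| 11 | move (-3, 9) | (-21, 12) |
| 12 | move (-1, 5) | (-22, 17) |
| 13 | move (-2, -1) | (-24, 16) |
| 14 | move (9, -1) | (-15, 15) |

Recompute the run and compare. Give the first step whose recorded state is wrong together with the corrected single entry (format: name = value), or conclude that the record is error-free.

1. x = -9 + (0) = -9, y = -2 + (7) = 5 (exactly as logged)
2. x = -9 + (-4) = -13, y = 5 + (8) = 13 (consistent with the record)
3. x = -13 + (-1) = -14, y = 13 + (-9) = 4 (verified)
4. x = -14 + (2) = -12, y = 4 + (4) = 8 (no discrepancy)
5. x = -12 + (8) = -4, y = 8 + (5) = 13 (consistent with the record)
6. x = -4 + (-6) = -10, y = 13 + (0) = 13 (no discrepancy)
7. x = -10 + (7) = -3, y = 13 + (5) = 18 (not what was recorded)
First incorrect step: 7; the correct value is x = -3.

step 7, x = -3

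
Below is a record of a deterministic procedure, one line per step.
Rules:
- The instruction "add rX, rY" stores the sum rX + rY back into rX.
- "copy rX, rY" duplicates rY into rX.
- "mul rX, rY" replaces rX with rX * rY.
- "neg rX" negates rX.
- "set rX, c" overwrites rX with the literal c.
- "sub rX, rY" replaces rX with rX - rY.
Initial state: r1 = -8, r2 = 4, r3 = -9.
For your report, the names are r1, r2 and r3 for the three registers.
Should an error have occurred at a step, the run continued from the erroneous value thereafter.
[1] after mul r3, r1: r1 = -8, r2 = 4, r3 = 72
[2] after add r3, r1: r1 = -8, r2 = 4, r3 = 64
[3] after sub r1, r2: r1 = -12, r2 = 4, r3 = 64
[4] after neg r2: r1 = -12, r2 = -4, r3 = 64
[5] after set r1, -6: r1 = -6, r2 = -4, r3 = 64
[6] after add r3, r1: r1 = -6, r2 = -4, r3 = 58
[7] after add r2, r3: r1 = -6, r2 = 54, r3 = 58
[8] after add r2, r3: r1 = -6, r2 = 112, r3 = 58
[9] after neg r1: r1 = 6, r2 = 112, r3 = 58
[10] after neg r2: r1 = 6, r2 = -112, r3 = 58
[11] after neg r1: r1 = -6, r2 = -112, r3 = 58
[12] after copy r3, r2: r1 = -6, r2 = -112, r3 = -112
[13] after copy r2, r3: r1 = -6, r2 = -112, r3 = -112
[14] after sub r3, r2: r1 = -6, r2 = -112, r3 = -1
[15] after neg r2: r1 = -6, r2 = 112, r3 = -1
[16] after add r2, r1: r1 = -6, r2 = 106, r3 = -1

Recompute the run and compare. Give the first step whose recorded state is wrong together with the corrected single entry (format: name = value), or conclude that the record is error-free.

Recomputing the run from the initial state:
step 1: r1 = -8, r2 = 4, r3 = 72
step 2: r1 = -8, r2 = 4, r3 = 64
step 3: r1 = -12, r2 = 4, r3 = 64
step 4: r1 = -12, r2 = -4, r3 = 64
step 5: r1 = -6, r2 = -4, r3 = 64
step 6: r1 = -6, r2 = -4, r3 = 58
step 7: r1 = -6, r2 = 54, r3 = 58
step 8: r1 = -6, r2 = 112, r3 = 58
step 9: r1 = 6, r2 = 112, r3 = 58
step 10: r1 = 6, r2 = -112, r3 = 58
step 11: r1 = -6, r2 = -112, r3 = 58
step 12: r1 = -6, r2 = -112, r3 = -112
step 13: r1 = -6, r2 = -112, r3 = -112
step 14: r1 = -6, r2 = -112, r3 = 0
step 15: r1 = -6, r2 = 112, r3 = 0
step 16: r1 = -6, r2 = 106, r3 = 0
The first disagreement with the record is at step 14, where the value should be r3 = 0.

step 14, r3 = 0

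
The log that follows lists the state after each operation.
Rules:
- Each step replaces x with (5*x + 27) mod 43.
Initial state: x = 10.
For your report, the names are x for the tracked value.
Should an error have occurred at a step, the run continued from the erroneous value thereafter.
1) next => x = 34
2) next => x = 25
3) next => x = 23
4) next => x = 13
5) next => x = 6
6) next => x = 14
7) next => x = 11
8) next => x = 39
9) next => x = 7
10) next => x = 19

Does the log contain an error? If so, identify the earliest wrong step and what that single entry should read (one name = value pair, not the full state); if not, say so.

Step 1: x = (5*10 + 27) mod 43 = 34 — in agreement.
Step 2: x = (5*34 + 27) mod 43 = 25 — no discrepancy.
Step 3: x = (5*25 + 27) mod 43 = 23 — agrees with the log.
Step 4: x = (5*23 + 27) mod 43 = 13 — no discrepancy.
Step 5: x = (5*13 + 27) mod 43 = 6 — exactly as logged.
Step 6: x = (5*6 + 27) mod 43 = 14 — consistent with the log.
Step 7: x = (5*14 + 27) mod 43 = 11 — no discrepancy.
Step 8: x = (5*11 + 27) mod 43 = 39 — confirmed correct.
Step 9: x = (5*39 + 27) mod 43 = 7 — checks out.
Step 10: x = (5*7 + 27) mod 43 = 19 — same as recorded.
Each recorded entry agrees with the recomputation.

no error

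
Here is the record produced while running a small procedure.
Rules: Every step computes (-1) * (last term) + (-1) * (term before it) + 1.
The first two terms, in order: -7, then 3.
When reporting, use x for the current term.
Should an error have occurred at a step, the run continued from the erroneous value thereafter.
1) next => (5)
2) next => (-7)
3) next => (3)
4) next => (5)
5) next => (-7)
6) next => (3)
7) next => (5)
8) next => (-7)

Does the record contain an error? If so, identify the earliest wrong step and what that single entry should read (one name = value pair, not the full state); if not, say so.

1. x = -1*(3) + (-1)*(-7) + (1) = 5 (matches)
2. x = -1*(5) + (-1)*(3) + (1) = -7 (matches)
3. x = -1*(-7) + (-1)*(5) + (1) = 3 (verified)
4. x = -1*(3) + (-1)*(-7) + (1) = 5 (exactly as logged)
5. x = -1*(5) + (-1)*(3) + (1) = -7 (no discrepancy)
6. x = -1*(-7) + (-1)*(5) + (1) = 3 (in agreement)
7. x = -1*(3) + (-1)*(-7) + (1) = 5 (no discrepancy)
8. x = -1*(5) + (-1)*(3) + (1) = -7 (exactly as logged)
Each recorded entry agrees with the recomputation.

no error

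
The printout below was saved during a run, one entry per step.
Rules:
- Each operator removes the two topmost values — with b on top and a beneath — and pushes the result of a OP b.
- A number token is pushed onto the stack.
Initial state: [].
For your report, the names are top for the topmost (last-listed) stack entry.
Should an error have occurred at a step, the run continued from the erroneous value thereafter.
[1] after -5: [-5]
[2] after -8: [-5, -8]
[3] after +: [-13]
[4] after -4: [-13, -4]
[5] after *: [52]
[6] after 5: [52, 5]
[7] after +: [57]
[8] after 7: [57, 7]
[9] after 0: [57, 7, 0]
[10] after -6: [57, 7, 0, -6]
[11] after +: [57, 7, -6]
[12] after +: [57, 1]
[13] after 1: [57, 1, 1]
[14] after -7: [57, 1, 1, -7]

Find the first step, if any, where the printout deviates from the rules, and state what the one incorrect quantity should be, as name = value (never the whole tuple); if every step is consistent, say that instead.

no error

step 1: push -5: top = -5 -> agrees with the printout
step 2: push -8: top = -8 -> verified
step 3: -5 + -8 = -13 -> matches
step 4: push -4: top = -4 -> verified
step 5: -13 * -4 = 52 -> verified
step 6: push 5: top = 5 -> exactly as logged
step 7: 52 + 5 = 57 -> consistent with the printout
step 8: push 7: top = 7 -> checks out
step 9: push 0: top = 0 -> exactly as logged
step 10: push -6: top = -6 -> verified
step 11: 0 + -6 = -6 -> exactly as logged
step 12: 7 + -6 = 1 -> consistent with the printout
step 13: push 1: top = 1 -> consistent with the printout
step 14: push -7: top = -7 -> matches
Nothing is out of place; the run is error-free.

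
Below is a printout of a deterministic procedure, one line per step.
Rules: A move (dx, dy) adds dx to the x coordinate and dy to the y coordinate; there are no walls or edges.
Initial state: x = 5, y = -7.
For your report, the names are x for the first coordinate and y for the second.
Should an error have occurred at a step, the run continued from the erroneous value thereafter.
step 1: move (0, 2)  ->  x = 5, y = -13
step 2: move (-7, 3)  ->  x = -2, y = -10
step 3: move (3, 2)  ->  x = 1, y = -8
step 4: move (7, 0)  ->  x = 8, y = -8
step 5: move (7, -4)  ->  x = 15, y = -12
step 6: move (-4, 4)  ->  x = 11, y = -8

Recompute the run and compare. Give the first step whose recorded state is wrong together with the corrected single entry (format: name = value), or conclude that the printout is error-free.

Recomputing the run from the initial state:
step 1: x = 5, y = -5
step 2: x = -2, y = -2
step 3: x = 1, y = 0
step 4: x = 8, y = 0
step 5: x = 15, y = -4
step 6: x = 11, y = 0
The first disagreement with the printout is at step 1, where the value should be y = -5.

step 1, y = -5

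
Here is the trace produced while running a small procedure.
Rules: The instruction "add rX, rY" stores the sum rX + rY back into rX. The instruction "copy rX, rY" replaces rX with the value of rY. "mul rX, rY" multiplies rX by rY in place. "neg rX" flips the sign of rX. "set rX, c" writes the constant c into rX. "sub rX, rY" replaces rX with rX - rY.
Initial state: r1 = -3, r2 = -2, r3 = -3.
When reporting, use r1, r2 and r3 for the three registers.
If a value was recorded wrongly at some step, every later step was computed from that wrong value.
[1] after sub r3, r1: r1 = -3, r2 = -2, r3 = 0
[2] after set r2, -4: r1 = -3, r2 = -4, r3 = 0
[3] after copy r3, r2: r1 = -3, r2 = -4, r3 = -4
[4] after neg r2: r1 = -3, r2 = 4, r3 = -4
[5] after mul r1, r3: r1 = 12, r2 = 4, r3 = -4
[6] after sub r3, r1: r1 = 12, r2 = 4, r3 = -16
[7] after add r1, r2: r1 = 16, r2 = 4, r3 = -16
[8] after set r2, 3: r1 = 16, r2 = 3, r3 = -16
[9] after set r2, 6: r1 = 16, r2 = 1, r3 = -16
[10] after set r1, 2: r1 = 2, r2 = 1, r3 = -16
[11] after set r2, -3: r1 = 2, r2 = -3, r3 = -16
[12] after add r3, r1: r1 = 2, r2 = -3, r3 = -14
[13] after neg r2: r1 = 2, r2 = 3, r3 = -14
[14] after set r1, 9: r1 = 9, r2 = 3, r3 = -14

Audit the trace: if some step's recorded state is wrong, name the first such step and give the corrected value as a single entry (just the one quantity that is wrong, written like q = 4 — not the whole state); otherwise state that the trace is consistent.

Recomputing the run from the initial state:
step 1: r1 = -3, r2 = -2, r3 = 0
step 2: r1 = -3, r2 = -4, r3 = 0
step 3: r1 = -3, r2 = -4, r3 = -4
step 4: r1 = -3, r2 = 4, r3 = -4
step 5: r1 = 12, r2 = 4, r3 = -4
step 6: r1 = 12, r2 = 4, r3 = -16
step 7: r1 = 16, r2 = 4, r3 = -16
step 8: r1 = 16, r2 = 3, r3 = -16
step 9: r1 = 16, r2 = 6, r3 = -16
step 10: r1 = 2, r2 = 6, r3 = -16
step 11: r1 = 2, r2 = -3, r3 = -16
step 12: r1 = 2, r2 = -3, r3 = -14
step 13: r1 = 2, r2 = 3, r3 = -14
step 14: r1 = 9, r2 = 3, r3 = -14
The first disagreement with the trace is at step 9, where the value should be r2 = 6.

step 9, r2 = 6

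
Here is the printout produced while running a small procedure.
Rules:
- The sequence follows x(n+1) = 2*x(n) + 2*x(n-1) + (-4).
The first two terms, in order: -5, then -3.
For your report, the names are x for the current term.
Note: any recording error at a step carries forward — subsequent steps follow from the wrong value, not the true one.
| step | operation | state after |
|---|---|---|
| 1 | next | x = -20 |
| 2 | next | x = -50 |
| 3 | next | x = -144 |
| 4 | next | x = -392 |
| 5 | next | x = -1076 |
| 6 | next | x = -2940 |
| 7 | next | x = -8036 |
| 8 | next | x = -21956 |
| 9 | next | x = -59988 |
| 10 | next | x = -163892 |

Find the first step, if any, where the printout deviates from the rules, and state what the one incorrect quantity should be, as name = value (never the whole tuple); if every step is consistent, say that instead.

Step 1: x = 2*(-3) + (2)*(-5) + (-4) = -20 — consistent with the printout.
Step 2: x = 2*(-20) + (2)*(-3) + (-4) = -50 — verified.
Step 3: x = 2*(-50) + (2)*(-20) + (-4) = -144 — matches.
Step 4: x = 2*(-144) + (2)*(-50) + (-4) = -392 — same as recorded.
Step 5: x = 2*(-392) + (2)*(-144) + (-4) = -1076 — exactly as logged.
Step 6: x = 2*(-1076) + (2)*(-392) + (-4) = -2940 — consistent with the printout.
Step 7: x = 2*(-2940) + (2)*(-1076) + (-4) = -8036 — same as recorded.
Step 8: x = 2*(-8036) + (2)*(-2940) + (-4) = -21956 — agrees with the printout.
Step 9: x = 2*(-21956) + (2)*(-8036) + (-4) = -59988 — agrees with the printout.
Step 10: x = 2*(-59988) + (2)*(-21956) + (-4) = -163892 — verified.
The recomputation confirms every line.

no error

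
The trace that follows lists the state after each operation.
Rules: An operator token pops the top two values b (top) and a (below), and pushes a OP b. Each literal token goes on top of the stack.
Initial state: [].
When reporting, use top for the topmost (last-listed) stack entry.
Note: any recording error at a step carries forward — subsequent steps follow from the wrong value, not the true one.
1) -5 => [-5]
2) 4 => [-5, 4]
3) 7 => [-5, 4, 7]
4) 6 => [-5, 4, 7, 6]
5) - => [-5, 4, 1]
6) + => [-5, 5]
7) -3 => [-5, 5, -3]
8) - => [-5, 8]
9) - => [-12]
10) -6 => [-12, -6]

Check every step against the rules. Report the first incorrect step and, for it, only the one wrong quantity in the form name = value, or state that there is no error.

step 9, top = -13

1. push -5: top = -5 (matches)
2. push 4: top = 4 (same as recorded)
3. push 7: top = 7 (exactly as logged)
4. push 6: top = 6 (confirmed correct)
5. 7 - 6 = 1 (checks out)
6. 4 + 1 = 5 (no discrepancy)
7. push -3: top = -3 (checks out)
8. 5 - -3 = 8 (verified)
9. -5 - 8 = -13 (the entry is off here)
The audit stops at step 9: the recorded entry is wrong and should be top = -13.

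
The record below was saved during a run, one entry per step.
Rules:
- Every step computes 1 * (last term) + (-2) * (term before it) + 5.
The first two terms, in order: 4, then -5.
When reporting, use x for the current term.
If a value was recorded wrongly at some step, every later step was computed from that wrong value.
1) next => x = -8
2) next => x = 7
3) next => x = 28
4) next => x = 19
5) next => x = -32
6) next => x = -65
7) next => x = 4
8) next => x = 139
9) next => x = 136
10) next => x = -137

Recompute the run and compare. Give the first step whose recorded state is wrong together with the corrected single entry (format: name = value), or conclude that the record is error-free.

no error

Step 1: x = 1*(-5) + (-2)*(4) + (5) = -8 — confirmed correct.
Step 2: x = 1*(-8) + (-2)*(-5) + (5) = 7 — confirmed correct.
Step 3: x = 1*(7) + (-2)*(-8) + (5) = 28 — matches.
Step 4: x = 1*(28) + (-2)*(7) + (5) = 19 — checks out.
Step 5: x = 1*(19) + (-2)*(28) + (5) = -32 — consistent with the record.
Step 6: x = 1*(-32) + (-2)*(19) + (5) = -65 — consistent with the record.
Step 7: x = 1*(-65) + (-2)*(-32) + (5) = 4 — exactly as logged.
Step 8: x = 1*(4) + (-2)*(-65) + (5) = 139 — confirmed correct.
Step 9: x = 1*(139) + (-2)*(4) + (5) = 136 — same as recorded.
Step 10: x = 1*(136) + (-2)*(139) + (5) = -137 — in agreement.
No step deviates from the rules.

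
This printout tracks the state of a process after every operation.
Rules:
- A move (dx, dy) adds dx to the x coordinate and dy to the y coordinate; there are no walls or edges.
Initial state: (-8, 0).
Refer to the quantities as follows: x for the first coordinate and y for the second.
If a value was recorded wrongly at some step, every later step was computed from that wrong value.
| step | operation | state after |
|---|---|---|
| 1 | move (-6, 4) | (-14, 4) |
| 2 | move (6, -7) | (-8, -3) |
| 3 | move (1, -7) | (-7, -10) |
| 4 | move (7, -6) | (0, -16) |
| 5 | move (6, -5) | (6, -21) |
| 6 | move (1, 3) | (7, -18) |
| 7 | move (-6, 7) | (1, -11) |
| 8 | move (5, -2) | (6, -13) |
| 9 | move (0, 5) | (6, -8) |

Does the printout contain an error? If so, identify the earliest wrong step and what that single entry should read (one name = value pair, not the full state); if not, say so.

1. x = -8 + (-6) = -14, y = 0 + (4) = 4 (in agreement)
2. x = -14 + (6) = -8, y = 4 + (-7) = -3 (consistent with the printout)
3. x = -8 + (1) = -7, y = -3 + (-7) = -10 (exactly as logged)
4. x = -7 + (7) = 0, y = -10 + (-6) = -16 (verified)
5. x = 0 + (6) = 6, y = -16 + (-5) = -21 (matches)
6. x = 6 + (1) = 7, y = -21 + (3) = -18 (agrees with the printout)
7. x = 7 + (-6) = 1, y = -18 + (7) = -11 (checks out)
8. x = 1 + (5) = 6, y = -11 + (-2) = -13 (agrees with the printout)
9. x = 6 + (0) = 6, y = -13 + (5) = -8 (exactly as logged)
All steps check out; nothing to correct.

no error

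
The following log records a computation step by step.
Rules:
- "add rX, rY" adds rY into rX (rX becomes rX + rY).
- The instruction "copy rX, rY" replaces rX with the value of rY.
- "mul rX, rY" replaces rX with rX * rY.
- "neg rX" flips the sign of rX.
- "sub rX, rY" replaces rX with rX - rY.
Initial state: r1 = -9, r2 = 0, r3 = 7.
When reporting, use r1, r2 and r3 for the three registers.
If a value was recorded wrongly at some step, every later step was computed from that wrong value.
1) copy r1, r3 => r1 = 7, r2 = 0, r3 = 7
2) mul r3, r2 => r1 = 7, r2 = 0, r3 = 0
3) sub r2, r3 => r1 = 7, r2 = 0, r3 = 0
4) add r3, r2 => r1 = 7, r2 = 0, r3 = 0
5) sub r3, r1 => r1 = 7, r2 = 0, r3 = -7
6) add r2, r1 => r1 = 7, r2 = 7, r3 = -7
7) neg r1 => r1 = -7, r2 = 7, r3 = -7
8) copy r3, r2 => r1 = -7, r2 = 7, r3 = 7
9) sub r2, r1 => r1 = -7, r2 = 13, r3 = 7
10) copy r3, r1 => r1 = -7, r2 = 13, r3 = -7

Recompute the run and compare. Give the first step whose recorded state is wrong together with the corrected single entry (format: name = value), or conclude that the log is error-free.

1. r1 = 7 (same as recorded)
2. r3 = 7 * 0 = 0 (exactly as logged)
3. r2 = 0 - 0 = 0 (matches)
4. r3 = 0 + 0 = 0 (no discrepancy)
5. r3 = 0 - 7 = -7 (in agreement)
6. r2 = 0 + 7 = 7 (exactly as logged)
7. r1 = -(7) = -7 (agrees with the log)
8. r3 = 7 (same as recorded)
9. r2 = 7 - -7 = 14 (the log disagrees here)
First deviation found at step 9; the corrected entry is r2 = 14.

step 9, r2 = 14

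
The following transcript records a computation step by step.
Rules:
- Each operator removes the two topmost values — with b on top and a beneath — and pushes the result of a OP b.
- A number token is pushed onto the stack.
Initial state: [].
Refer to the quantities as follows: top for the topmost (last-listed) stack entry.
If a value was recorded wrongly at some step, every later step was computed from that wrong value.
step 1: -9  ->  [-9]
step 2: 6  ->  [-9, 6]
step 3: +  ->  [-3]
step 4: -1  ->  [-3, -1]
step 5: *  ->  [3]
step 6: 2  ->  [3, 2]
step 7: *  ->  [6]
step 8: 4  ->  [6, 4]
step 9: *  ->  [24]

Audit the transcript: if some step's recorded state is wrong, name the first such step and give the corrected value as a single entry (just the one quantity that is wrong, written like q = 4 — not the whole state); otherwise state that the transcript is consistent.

no error

Recomputing the run from the initial state:
step 1: [-9]
step 2: [-9, 6]
step 3: [-3]
step 4: [-3, -1]
step 5: [3]
step 6: [3, 2]
step 7: [6]
step 8: [6, 4]
step 9: [24]
This matches the transcript at every step.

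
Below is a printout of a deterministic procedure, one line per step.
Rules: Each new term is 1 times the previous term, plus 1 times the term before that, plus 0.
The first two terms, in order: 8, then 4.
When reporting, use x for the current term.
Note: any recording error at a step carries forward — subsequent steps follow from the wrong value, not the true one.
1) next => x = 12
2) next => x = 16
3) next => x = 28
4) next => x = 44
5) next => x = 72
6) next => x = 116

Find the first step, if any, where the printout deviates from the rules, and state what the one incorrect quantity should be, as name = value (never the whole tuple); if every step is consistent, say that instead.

no error

1. x = 1*(4) + (1)*(8) + (0) = 12 (exactly as logged)
2. x = 1*(12) + (1)*(4) + (0) = 16 (consistent with the printout)
3. x = 1*(16) + (1)*(12) + (0) = 28 (in agreement)
4. x = 1*(28) + (1)*(16) + (0) = 44 (exactly as logged)
5. x = 1*(44) + (1)*(28) + (0) = 72 (same as recorded)
6. x = 1*(72) + (1)*(44) + (0) = 116 (no discrepancy)
Nothing is out of place; the run is error-free.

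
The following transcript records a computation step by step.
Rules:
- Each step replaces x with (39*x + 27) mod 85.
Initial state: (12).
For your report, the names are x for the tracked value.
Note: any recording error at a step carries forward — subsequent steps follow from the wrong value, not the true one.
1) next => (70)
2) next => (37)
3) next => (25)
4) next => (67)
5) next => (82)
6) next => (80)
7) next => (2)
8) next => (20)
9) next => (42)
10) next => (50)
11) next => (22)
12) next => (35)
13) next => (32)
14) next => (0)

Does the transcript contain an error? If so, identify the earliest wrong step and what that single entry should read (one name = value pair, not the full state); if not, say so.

step 5, x = 5

Recomputing the run from the initial state:
step 1: x = 70
step 2: x = 37
step 3: x = 25
step 4: x = 67
step 5: x = 5
step 6: x = 52
step 7: x = 15
step 8: x = 17
step 9: x = 10
step 10: x = 77
step 11: x = 55
step 12: x = 47
step 13: x = 75
step 14: x = 62
The first disagreement with the transcript is at step 5, where the value should be x = 5.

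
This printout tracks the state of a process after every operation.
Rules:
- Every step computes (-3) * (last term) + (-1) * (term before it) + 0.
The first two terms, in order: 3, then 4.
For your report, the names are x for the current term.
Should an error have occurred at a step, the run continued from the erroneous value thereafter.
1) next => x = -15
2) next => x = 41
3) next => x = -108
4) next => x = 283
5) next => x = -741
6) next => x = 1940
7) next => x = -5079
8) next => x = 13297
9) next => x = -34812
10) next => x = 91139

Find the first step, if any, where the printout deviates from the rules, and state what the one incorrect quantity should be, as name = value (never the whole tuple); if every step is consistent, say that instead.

no error

step 1: x = -3*(4) + (-1)*(3) + (0) = -15 -> exactly as logged
step 2: x = -3*(-15) + (-1)*(4) + (0) = 41 -> confirmed correct
step 3: x = -3*(41) + (-1)*(-15) + (0) = -108 -> verified
step 4: x = -3*(-108) + (-1)*(41) + (0) = 283 -> consistent with the printout
step 5: x = -3*(283) + (-1)*(-108) + (0) = -741 -> same as recorded
step 6: x = -3*(-741) + (-1)*(283) + (0) = 1940 -> same as recorded
step 7: x = -3*(1940) + (-1)*(-741) + (0) = -5079 -> in agreement
step 8: x = -3*(-5079) + (-1)*(1940) + (0) = 13297 -> exactly as logged
step 9: x = -3*(13297) + (-1)*(-5079) + (0) = -34812 -> matches
step 10: x = -3*(-34812) + (-1)*(13297) + (0) = 91139 -> checks out
The recomputation confirms every line.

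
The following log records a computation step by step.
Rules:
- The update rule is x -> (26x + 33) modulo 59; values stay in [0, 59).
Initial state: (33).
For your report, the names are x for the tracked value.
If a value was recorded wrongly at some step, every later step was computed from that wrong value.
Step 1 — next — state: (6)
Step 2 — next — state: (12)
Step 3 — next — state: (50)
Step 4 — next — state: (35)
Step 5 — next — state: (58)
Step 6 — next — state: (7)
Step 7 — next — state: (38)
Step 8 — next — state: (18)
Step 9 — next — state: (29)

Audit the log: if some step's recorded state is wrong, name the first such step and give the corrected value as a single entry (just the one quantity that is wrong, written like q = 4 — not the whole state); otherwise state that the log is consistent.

no error

1. x = (26*33 + 33) mod 59 = 6 (confirmed correct)
2. x = (26*6 + 33) mod 59 = 12 (agrees with the log)
3. x = (26*12 + 33) mod 59 = 50 (consistent with the log)
4. x = (26*50 + 33) mod 59 = 35 (no discrepancy)
5. x = (26*35 + 33) mod 59 = 58 (same as recorded)
6. x = (26*58 + 33) mod 59 = 7 (in agreement)
7. x = (26*7 + 33) mod 59 = 38 (agrees with the log)
8. x = (26*38 + 33) mod 59 = 18 (checks out)
9. x = (26*18 + 33) mod 59 = 29 (verified)
All steps check out; nothing to correct.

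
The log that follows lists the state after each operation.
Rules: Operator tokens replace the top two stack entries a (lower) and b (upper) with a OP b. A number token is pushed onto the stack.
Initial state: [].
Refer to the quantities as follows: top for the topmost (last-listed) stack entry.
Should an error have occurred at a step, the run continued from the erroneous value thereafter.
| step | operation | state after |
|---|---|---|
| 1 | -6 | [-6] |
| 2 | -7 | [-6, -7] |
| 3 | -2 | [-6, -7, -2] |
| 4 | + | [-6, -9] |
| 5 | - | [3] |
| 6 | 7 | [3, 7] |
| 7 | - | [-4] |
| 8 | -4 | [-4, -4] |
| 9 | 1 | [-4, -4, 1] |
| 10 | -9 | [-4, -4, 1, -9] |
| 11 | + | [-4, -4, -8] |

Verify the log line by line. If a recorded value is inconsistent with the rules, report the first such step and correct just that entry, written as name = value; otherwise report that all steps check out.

Recomputing the run from the initial state:
step 1: [-6]
step 2: [-6, -7]
step 3: [-6, -7, -2]
step 4: [-6, -9]
step 5: [3]
step 6: [3, 7]
step 7: [-4]
step 8: [-4, -4]
step 9: [-4, -4, 1]
step 10: [-4, -4, 1, -9]
step 11: [-4, -4, -8]
This matches the log at every step.

no error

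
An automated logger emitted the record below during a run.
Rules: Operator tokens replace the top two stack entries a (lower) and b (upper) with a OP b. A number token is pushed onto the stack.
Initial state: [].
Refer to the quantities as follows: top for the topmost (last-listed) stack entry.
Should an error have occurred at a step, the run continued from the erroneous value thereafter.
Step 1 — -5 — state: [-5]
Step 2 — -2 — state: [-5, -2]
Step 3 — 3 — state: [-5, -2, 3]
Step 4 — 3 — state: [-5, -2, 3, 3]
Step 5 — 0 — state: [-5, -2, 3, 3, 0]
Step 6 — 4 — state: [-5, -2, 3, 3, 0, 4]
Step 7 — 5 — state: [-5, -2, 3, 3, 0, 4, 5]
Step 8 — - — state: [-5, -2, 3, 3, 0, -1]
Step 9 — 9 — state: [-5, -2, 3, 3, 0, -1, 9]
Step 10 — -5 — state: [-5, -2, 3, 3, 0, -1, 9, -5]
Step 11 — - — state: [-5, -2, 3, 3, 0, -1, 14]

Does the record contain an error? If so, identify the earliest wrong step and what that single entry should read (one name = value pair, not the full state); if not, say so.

1. push -5: top = -5 (confirmed correct)
2. push -2: top = -2 (in agreement)
3. push 3: top = 3 (agrees with the record)
4. push 3: top = 3 (exactly as logged)
5. push 0: top = 0 (in agreement)
6. push 4: top = 4 (no discrepancy)
7. push 5: top = 5 (same as recorded)
8. 4 - 5 = -1 (no discrepancy)
9. push 9: top = 9 (no discrepancy)
10. push -5: top = -5 (checks out)
11. 9 - -5 = 14 (same as recorded)
All steps check out; nothing to correct.

no error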